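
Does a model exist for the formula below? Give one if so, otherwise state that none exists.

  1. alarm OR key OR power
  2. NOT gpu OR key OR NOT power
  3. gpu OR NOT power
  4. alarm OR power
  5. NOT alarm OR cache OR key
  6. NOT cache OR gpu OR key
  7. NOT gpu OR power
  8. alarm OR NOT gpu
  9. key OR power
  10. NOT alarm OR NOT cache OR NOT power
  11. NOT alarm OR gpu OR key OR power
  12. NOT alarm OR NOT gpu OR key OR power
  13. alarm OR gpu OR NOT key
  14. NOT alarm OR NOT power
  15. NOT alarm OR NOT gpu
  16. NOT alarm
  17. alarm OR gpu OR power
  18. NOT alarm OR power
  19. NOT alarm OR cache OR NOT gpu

Case alarm = True:
  Clause (NOT alarm) is falsified — contradiction.
Case alarm = False:
  (alarm OR power) forces power = True.
  (gpu OR NOT power) forces gpu = True.
  Clause (alarm OR NOT gpu) is falsified — contradiction.
Both cases fail, so the formula is unsatisfiable.

Unsatisfiable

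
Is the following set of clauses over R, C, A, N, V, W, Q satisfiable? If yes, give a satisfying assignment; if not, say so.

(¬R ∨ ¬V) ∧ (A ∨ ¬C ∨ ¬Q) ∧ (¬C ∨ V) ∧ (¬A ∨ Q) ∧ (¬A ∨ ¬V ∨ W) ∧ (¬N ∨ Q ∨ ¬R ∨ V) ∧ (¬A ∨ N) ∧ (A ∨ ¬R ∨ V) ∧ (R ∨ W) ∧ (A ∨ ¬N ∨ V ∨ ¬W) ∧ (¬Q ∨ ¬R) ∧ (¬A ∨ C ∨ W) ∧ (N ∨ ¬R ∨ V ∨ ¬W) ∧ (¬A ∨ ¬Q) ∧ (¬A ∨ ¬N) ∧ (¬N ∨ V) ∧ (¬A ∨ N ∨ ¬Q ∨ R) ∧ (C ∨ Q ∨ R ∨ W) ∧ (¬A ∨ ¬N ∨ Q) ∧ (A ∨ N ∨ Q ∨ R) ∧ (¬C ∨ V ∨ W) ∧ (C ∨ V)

R = False, C = True, A = False, N = True, V = True, W = True, Q = False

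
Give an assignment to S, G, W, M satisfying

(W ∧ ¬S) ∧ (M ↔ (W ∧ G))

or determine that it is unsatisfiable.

S = False, G = False, W = True, M = False

  W ∧ ¬S = True
    ¬S = True
  M ↔ (W ∧ G) = True
    W ∧ G = False
Both conjuncts True, so the formula holds.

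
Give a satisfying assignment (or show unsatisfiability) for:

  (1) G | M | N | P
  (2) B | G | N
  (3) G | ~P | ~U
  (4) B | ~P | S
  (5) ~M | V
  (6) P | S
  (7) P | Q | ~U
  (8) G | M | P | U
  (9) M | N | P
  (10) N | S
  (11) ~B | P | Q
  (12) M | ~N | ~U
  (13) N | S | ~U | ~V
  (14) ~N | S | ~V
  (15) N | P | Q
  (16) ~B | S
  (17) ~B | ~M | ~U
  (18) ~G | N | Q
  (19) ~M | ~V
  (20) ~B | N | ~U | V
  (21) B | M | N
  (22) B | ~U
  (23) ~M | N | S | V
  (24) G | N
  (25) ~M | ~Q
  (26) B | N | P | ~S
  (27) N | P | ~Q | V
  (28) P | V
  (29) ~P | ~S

G = True; U = False; Q = True; B = True; V = True; M = False; P = False; S = True; N = True

Set G = True.
Set U = False.
Set Q = True.
  then (~M | ~Q) forces M = False.
Set B = True.
  then (~B | S) forces S = True.
  then (~P | ~S) forces P = False.
  then (M | N | P) forces N = True.
  then (P | V) forces V = True.
All clauses satisfied.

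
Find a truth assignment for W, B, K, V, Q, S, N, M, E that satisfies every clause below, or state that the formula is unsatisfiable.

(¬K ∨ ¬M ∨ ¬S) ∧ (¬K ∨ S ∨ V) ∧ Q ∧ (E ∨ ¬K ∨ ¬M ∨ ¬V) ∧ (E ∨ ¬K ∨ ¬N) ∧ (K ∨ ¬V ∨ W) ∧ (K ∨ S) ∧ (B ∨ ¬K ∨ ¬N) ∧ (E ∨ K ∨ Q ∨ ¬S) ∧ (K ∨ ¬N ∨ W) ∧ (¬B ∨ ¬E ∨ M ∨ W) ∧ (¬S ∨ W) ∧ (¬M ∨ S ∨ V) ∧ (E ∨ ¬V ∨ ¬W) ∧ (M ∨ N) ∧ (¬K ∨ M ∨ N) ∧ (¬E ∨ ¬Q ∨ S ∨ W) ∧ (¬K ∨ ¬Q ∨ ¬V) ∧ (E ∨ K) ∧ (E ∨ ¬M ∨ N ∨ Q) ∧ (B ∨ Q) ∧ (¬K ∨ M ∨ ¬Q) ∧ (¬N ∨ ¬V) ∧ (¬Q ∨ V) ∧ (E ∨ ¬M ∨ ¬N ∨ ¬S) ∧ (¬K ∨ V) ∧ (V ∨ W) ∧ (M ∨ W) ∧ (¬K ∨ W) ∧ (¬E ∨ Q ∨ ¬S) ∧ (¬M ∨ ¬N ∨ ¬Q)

W = True, B = True, K = False, V = True, Q = True, S = True, N = False, M = True, E = True

Unit clause (Q) forces Q = True.
In (¬Q ∨ V) only V is left, so V = True.
In (¬K ∨ ¬Q ∨ ¬V) only ¬K is left, so K = False.
In (E ∨ K) only E is left, so E = True.
In (¬N ∨ ¬V) only ¬N is left, so N = False.
In (K ∨ ¬V ∨ W) only W is left, so W = True.
In (K ∨ S) only S is left, so S = True.
In (M ∨ N) only M is left, so M = True.
Set B = True.
All clauses satisfied.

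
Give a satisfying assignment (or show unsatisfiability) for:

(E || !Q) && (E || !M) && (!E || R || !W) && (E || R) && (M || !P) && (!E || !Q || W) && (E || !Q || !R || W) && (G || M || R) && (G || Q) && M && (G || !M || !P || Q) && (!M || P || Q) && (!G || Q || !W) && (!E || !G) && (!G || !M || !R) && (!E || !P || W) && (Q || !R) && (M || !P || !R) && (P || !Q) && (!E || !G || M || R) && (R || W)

Unit clause (M) forces M = True.
In (E || !M) only E is left, so E = True.
In (!E || !G) only !G is left, so G = False.
In (G || Q) only Q is left, so Q = True.
In (P || !Q) only P is left, so P = True.
In (!E || !Q || W) only W is left, so W = True.
In (!E || R || !W) only R is left, so R = True.
All clauses satisfied.

Q: True, R: True, E: True, M: True, P: True, W: True, G: False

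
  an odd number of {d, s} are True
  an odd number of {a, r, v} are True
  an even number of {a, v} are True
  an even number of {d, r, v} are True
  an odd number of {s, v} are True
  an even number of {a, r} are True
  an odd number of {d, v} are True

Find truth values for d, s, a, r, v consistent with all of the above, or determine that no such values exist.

The formula is unsatisfiable.

Adding constraints 1, 2, 3, 4, 5 mod 2: every variable appears an even number of times on the left, so the left side is 0.
But the right sides sum to 1 (mod 2). 0 ≠ 1 — the system is inconsistent.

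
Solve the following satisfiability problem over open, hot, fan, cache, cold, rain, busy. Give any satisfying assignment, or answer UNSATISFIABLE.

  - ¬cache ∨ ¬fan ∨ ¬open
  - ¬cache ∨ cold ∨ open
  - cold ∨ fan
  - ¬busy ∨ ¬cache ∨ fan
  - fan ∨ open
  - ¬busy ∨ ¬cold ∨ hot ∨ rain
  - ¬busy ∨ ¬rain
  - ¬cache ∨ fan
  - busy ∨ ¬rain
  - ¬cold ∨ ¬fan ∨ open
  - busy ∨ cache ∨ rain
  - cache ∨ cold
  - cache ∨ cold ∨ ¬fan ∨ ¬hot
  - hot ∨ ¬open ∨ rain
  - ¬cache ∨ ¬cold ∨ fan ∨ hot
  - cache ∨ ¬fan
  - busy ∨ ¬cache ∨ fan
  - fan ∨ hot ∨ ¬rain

open = True; hot = True; fan = False; cache = False; cold = True; rain = False; busy = True

Try open = False:
  (fan ∨ open) forces fan = True.
  (¬cold ∨ ¬fan ∨ open) forces cold = False.
  (¬cache ∨ cold ∨ open) forces cache = False.
  clause (cache ∨ cold) is falsified — backtrack.
So open = True.
Set hot = True.
Try fan = True:
  (¬cache ∨ ¬fan ∨ ¬open) forces cache = False.
  clause (cache ∨ ¬fan) is falsified — backtrack.
So fan = False.
  then (cold ∨ fan) forces cold = True.
  then (¬cache ∨ fan) forces cache = False.
Try rain = True:
  (¬busy ∨ ¬rain) forces busy = False.
  clause (busy ∨ ¬rain) is falsified — backtrack.
So rain = False.
  then (busy ∨ cache ∨ rain) forces busy = True.
All clauses satisfied.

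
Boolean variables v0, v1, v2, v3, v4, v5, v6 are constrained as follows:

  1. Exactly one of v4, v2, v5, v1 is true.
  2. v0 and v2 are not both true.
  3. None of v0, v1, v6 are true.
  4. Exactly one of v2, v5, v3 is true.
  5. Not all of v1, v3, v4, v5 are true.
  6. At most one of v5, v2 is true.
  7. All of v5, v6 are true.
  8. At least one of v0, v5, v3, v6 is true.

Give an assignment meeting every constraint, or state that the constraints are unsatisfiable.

Case v6 = True:
  Constraint (3) is violated (v6=T) — contradiction.
Case v6 = False:
  Constraint (7) is violated (v6=F) — contradiction.
Both cases fail — unsatisfiable.

UNSATISFIABLE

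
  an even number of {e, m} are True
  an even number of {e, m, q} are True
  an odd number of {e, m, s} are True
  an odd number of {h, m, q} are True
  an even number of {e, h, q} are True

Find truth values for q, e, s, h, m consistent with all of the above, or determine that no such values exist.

The formula is unsatisfiable.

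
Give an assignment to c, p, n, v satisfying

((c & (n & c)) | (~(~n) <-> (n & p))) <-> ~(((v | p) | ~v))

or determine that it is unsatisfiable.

c: False, p: False, n: True, v: True

  ((c & (n & c)) | (~(~n) <-> (n & p))) <-> ~(((v | p) | ~v)) = True
    (c & (n & c)) | (~(~n) <-> (n & p)) = False
      c & (n & c) = False
        n & c = False
      ~(~n) <-> (n & p) = False
        ~(~n) = True
          ~n = False
        n & p = False
    ~(((v | p) | ~v)) = False
      (v | p) | ~v = True
        v | p = True
        ~v = False
The formula evaluates to True.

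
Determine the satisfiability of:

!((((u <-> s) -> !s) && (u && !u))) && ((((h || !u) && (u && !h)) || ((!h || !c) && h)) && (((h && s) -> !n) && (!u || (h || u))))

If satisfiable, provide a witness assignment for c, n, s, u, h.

c = False, n = False, s = False, u = False, h = True

  !((((u <-> s) -> !s) && (u && !u))) = True
    ((u <-> s) -> !s) && (u && !u) = False
      (u <-> s) -> !s = True
        u <-> s = True
        !s = True
      u && !u = False
        !u = True
  (((h || !u) && (u && !h)) || ((!h || !c) && h)) && (((h && s) -> !n) && (!u || (h || u))) = True
    ((h || !u) && (u && !h)) || ((!h || !c) && h) = True
      (h || !u) && (u && !h) = False
        h || !u = True
          !u = True
        u && !h = False
          !h = False
      (!h || !c) && h = True
        !h || !c = True
          !h = False
          !c = True
    ((h && s) -> !n) && (!u || (h || u)) = True
      (h && s) -> !n = True
        h && s = False
        !n = True
      !u || (h || u) = True
        !u = True
        h || u = True
Both conjuncts True, so the formula holds.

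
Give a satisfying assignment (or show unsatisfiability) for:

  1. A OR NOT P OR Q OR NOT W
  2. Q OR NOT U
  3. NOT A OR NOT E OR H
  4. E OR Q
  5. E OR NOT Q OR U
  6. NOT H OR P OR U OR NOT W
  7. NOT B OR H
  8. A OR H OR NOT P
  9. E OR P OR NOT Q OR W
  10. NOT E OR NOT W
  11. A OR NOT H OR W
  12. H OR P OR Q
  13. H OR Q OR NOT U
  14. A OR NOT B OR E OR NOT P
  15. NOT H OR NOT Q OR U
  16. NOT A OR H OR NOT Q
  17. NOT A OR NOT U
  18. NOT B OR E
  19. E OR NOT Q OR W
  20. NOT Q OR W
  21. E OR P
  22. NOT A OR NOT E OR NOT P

Set E = True.
  then (NOT E OR NOT W) forces W = False.
  then (NOT Q OR W) forces Q = False.
  then (Q OR NOT U) forces U = False.
Try H = False:
  (NOT A OR NOT E OR H) forces A = False.
  (NOT B OR H) forces B = False.
  (A OR H OR NOT P) forces P = False.
  clause (H OR P OR Q) is falsified — backtrack.
So H = True.
  then (A OR NOT H OR W) forces A = True.
  then (NOT A OR NOT E OR NOT P) forces P = False.
Set B = True.
All clauses satisfied.

E=T, U=F, H=T, A=T, W=F, B=T, Q=F, P=F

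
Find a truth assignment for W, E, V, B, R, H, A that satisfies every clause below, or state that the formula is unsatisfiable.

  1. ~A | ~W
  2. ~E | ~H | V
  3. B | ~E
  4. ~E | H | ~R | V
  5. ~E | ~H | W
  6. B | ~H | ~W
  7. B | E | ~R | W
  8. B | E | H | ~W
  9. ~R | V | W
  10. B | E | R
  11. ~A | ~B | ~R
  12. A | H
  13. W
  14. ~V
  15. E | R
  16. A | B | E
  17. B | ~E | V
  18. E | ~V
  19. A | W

W = True, E = False, V = False, B = True, R = True, H = True, A = False

Unit clause (W) forces W = True.
Unit clause (~V) forces V = False.
In (~A | ~W) only ~A is left, so A = False.
In (A | H) only H is left, so H = True.
In (~E | ~H | V) only ~E is left, so E = False.
In (B | ~H | ~W) only B is left, so B = True.
In (E | R) only R is left, so R = True.
All clauses satisfied.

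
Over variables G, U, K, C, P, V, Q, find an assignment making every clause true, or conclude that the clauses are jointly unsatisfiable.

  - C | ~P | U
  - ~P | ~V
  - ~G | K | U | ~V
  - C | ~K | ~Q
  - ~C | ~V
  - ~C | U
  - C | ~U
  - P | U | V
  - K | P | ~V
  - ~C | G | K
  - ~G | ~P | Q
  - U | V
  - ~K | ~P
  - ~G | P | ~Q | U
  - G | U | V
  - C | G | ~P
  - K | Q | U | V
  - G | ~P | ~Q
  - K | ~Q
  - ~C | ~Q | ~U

G: True; U: True; K: False; C: True; P: False; V: False; Q: False

Set G = True.
Set U = True.
  then (C | ~U) forces C = True.
  then (~C | ~Q | ~U) forces Q = False.
  then (~C | ~V) forces V = False.
  then (~G | ~P | Q) forces P = False.
Set K = False.
All clauses satisfied.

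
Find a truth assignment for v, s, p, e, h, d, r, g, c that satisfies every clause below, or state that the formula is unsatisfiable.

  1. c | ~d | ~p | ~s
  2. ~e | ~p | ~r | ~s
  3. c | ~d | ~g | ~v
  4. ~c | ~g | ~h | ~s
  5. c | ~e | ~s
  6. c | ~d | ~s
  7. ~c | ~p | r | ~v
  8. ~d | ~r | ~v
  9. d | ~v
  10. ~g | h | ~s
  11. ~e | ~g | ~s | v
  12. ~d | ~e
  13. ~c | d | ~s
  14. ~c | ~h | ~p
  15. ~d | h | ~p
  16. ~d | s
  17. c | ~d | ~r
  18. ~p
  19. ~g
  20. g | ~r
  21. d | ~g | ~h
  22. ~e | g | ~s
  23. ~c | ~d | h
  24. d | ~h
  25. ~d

Unit clause (~p) forces p = False.
Unit clause (~g) forces g = False.
In (g | ~r) only ~r is left, so r = False.
Unit clause (~d) forces d = False.
In (d | ~v) only ~v is left, so v = False.
In (d | ~h) only ~h is left, so h = False.
Set s = False.
Set e = False.
Set c = True.
All clauses satisfied.

v = False, s = False, p = False, e = False, h = False, d = False, r = False, g = False, c = True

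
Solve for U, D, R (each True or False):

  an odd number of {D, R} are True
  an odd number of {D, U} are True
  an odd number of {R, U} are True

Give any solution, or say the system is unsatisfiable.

Adding constraints 1, 2, 3 mod 2: every variable appears an even number of times on the left, so the left side is 0.
But the right sides sum to 1 (mod 2). 0 ≠ 1 — the system is inconsistent.

No satisfying assignment exists.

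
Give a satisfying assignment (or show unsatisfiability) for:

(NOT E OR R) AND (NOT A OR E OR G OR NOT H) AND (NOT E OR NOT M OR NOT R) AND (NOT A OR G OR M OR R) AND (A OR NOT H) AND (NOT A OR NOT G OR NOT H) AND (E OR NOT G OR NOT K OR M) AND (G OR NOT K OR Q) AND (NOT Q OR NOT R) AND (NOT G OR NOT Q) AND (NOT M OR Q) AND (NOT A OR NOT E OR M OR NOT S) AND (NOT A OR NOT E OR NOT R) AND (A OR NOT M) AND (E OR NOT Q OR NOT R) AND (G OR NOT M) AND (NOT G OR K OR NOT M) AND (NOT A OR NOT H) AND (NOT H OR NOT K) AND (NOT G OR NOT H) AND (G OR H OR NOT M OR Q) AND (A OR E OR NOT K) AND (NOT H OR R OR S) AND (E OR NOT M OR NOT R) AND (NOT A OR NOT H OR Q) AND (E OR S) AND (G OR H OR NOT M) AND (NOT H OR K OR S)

Set K = False.
Try H = True:
  (A OR NOT H) forces A = True.
  clause (NOT A OR NOT H) is falsified — backtrack.
So H = False.
Set G = True.
  then (NOT G OR NOT Q) forces Q = False.
  then (NOT M OR Q) forces M = False.
Set R = False.
  then (NOT E OR R) forces E = False.
  then (E OR S) forces S = True.
Set A = False.
All clauses satisfied.

K = False, H = False, G = True, R = False, E = False, Q = False, M = False, A = False, S = True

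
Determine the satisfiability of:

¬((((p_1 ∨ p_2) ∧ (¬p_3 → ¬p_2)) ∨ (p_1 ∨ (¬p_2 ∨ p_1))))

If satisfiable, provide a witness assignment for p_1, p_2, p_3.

p_1 = False, p_2 = True, p_3 = False

  ¬((((p_1 ∨ p_2) ∧ (¬p_3 → ¬p_2)) ∨ (p_1 ∨ (¬p_2 ∨ p_1)))) = True
    ((p_1 ∨ p_2) ∧ (¬p_3 → ¬p_2)) ∨ (p_1 ∨ (¬p_2 ∨ p_1)) = False
      (p_1 ∨ p_2) ∧ (¬p_3 → ¬p_2) = False
        p_1 ∨ p_2 = True
        ¬p_3 → ¬p_2 = False
          ¬p_3 = True
          ¬p_2 = False
      p_1 ∨ (¬p_2 ∨ p_1) = False
        ¬p_2 ∨ p_1 = False
          ¬p_2 = False
The formula evaluates to True.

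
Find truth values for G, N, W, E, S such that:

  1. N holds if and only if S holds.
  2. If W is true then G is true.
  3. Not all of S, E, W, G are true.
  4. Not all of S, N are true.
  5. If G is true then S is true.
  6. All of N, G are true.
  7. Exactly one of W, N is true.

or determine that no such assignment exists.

Case N = True:
  (1) with N=T forces S = True.
  Constraint (4) is violated (S=T, N=T) — contradiction.
Case N = False:
  Constraint (6) is violated (N=F) — contradiction.
Both cases fail — unsatisfiable.

UNSATISFIABLE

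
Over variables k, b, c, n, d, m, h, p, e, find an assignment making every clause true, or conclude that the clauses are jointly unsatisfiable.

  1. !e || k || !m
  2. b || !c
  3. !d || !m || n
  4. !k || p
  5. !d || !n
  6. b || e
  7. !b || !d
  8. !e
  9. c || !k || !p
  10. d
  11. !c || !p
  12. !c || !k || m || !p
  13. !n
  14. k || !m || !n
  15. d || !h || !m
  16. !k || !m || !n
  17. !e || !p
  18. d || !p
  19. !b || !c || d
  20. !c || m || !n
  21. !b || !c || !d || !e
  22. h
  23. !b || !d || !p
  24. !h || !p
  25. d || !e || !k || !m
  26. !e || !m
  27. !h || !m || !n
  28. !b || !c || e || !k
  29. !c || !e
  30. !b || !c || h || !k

Case e = True:
  Clause (!e) is falsified — contradiction.
Case e = False:
  (b || e) forces b = True.
  (!b || !d) forces d = False.
  Clause (d) is falsified — contradiction.
Both cases fail, so the formula is unsatisfiable.

No satisfying assignment exists.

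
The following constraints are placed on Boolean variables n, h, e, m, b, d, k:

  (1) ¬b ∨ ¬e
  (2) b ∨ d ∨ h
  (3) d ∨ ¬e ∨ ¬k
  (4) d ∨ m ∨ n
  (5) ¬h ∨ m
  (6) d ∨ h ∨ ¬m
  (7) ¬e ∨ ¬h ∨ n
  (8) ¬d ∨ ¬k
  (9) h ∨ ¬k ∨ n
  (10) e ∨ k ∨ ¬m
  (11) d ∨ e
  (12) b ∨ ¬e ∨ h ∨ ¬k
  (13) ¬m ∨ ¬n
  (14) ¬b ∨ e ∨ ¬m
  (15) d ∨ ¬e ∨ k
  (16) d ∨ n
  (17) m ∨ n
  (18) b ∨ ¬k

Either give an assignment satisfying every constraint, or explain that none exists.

Set n = True.
  then (¬m ∨ ¬n) forces m = False.
  then (¬h ∨ m) forces h = False.
Set e = True.
  then (¬b ∨ ¬e) forces b = False.
  then (b ∨ d ∨ h) forces d = True.
  then (¬d ∨ ¬k) forces k = False.
All clauses satisfied.

n=T; h=F; e=T; m=F; b=F; d=T; k=F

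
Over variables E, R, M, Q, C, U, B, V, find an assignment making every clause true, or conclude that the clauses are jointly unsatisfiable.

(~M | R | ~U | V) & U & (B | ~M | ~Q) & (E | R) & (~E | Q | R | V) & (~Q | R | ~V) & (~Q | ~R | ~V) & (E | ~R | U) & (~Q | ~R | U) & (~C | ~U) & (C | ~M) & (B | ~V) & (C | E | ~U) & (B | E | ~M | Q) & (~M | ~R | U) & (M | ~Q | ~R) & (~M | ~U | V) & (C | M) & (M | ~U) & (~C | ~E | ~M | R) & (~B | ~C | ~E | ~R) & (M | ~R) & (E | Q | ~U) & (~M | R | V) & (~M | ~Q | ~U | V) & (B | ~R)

Case U = True:
  (~C | ~U) forces C = False.
  (C | ~M) forces M = False.
  Clause (C | M) is falsified — contradiction.
Case U = False:
  Clause (U) is falsified — contradiction.
Both cases fail, so the formula is unsatisfiable.

Unsatisfiable — no assignment works.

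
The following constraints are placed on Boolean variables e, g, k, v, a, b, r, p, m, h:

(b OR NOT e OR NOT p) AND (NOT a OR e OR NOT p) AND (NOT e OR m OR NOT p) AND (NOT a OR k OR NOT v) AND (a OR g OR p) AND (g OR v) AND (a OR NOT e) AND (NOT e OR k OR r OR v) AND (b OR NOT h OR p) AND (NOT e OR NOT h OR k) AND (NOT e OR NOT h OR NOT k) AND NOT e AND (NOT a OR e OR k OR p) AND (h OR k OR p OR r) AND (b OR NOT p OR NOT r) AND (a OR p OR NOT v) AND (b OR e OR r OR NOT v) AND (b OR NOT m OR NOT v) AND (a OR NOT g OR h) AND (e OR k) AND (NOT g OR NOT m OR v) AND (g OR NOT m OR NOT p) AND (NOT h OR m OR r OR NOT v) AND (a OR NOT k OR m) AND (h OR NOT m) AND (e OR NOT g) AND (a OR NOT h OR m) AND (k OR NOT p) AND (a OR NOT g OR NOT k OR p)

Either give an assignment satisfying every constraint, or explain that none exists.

e = False, g = False, k = True, v = True, a = True, b = True, r = False, p = False, m = True, h = True

Unit clause (NOT e) forces e = False.
In (e OR k) only k is left, so k = True.
In (e OR NOT g) only NOT g is left, so g = False.
In (g OR v) only v is left, so v = True.
Try a = False:
  (a OR g OR p) forces p = True.
  (g OR NOT m OR NOT p) forces m = False.
  clause (a OR NOT k OR m) is falsified — backtrack.
So a = True.
  then (NOT a OR e OR NOT p) forces p = False.
Set b = True.
Set r = False.
Set m = True.
  then (h OR NOT m) forces h = True.
All clauses satisfied.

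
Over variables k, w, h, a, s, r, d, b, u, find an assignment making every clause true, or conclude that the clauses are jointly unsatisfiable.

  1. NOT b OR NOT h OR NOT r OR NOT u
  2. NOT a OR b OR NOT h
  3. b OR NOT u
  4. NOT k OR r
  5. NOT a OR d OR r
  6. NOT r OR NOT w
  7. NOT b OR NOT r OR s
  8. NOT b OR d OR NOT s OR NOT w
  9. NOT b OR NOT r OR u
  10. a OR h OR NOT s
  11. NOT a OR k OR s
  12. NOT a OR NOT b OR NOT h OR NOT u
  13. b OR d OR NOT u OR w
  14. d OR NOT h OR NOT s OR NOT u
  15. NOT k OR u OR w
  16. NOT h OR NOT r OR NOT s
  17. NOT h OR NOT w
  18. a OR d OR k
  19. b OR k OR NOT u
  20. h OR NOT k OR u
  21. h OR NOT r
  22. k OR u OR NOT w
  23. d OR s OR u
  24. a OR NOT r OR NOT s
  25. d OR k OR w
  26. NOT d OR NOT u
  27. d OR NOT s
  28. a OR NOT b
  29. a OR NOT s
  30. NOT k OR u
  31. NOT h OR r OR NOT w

k = False, w = False, h = True, a = True, s = True, r = False, d = True, b = True, u = False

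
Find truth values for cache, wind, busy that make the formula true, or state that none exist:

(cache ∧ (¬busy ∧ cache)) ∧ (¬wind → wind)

cache = True, wind = True, busy = False

  cache ∧ (¬busy ∧ cache) = True
    ¬busy ∧ cache = True
      ¬busy = True
  ¬wind → wind = True
    ¬wind = False
Both conjuncts True, so the formula holds.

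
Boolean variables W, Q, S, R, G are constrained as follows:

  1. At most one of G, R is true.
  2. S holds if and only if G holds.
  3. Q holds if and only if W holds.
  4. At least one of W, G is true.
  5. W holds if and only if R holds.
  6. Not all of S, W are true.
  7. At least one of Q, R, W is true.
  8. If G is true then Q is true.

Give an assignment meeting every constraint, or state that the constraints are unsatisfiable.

W = True; Q = True; S = False; R = True; G = False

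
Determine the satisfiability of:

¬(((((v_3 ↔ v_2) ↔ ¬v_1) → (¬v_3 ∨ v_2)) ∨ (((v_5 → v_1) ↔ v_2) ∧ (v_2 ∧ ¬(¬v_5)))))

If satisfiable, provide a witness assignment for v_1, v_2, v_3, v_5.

v_1 = True, v_2 = False, v_3 = True, v_5 = False

  ¬(((((v_3 ↔ v_2) ↔ ¬v_1) → (¬v_3 ∨ v_2)) ∨ (((v_5 → v_1) ↔ v_2) ∧ (v_2 ∧ ¬(¬v_5))))) = True
    (((v_3 ↔ v_2) ↔ ¬v_1) → (¬v_3 ∨ v_2)) ∨ (((v_5 → v_1) ↔ v_2) ∧ (v_2 ∧ ¬(¬v_5))) = False
      ((v_3 ↔ v_2) ↔ ¬v_1) → (¬v_3 ∨ v_2) = False
        (v_3 ↔ v_2) ↔ ¬v_1 = True
          v_3 ↔ v_2 = False
          ¬v_1 = False
        ¬v_3 ∨ v_2 = False
          ¬v_3 = False
      ((v_5 → v_1) ↔ v_2) ∧ (v_2 ∧ ¬(¬v_5)) = False
        (v_5 → v_1) ↔ v_2 = False
          v_5 → v_1 = True
        v_2 ∧ ¬(¬v_5) = False
          ¬(¬v_5) = False
            ¬v_5 = True
The formula evaluates to True.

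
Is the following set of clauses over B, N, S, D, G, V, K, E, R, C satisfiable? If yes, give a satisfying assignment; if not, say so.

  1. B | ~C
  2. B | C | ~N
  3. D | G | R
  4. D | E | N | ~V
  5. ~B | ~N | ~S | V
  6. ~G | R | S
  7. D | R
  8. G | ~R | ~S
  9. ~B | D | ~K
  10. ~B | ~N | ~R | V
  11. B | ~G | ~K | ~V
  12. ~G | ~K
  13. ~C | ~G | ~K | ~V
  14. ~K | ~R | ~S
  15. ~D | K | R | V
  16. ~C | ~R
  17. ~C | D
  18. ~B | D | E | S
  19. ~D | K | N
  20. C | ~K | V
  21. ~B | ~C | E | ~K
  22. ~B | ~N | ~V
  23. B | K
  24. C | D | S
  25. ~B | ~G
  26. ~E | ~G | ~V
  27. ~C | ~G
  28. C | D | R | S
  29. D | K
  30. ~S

B = False; N = False; S = False; D = True; G = False; V = True; K = True; E = True; R = False; C = False

Unit clause (~S) forces S = False.
Set B = False.
  then (B | ~C) forces C = False.
  then (B | C | ~N) forces N = False.
  then (B | K) forces K = True.
  then (C | D | S) forces D = True.
  then (~G | ~K) forces G = False.
  then (C | ~K | V) forces V = True.
Set E = True.
Set R = False.
All clauses satisfied.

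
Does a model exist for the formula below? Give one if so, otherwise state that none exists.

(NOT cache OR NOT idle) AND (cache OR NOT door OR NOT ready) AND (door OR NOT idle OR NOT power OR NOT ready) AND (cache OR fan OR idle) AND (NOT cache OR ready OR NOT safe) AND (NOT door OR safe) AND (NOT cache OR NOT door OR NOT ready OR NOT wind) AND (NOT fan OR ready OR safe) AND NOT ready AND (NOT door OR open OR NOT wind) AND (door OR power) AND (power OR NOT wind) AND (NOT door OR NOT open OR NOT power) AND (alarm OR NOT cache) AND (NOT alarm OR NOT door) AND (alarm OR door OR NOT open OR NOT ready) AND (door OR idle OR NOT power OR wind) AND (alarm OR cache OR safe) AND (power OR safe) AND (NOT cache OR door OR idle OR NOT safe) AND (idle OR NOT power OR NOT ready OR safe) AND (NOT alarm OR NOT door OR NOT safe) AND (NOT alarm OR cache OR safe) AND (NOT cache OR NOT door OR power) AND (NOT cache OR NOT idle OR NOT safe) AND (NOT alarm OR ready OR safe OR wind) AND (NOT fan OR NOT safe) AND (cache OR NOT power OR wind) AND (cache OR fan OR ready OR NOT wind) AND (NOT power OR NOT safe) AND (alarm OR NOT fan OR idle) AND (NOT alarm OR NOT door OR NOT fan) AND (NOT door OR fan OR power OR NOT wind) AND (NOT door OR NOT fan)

open=T, safe=F, power=T, alarm=T, door=F, idle=F, ready=F, wind=T, cache=T, fan=F

Unit clause (NOT ready) forces ready = False.
Set open = True.
Set safe = False.
  then (NOT door OR safe) forces door = False.
  then (NOT fan OR ready OR safe) forces fan = False.
  then (door OR power) forces power = True.
Try alarm = False:
  (alarm OR NOT cache) forces cache = False.
  clause (alarm OR cache OR safe) is falsified — backtrack.
So alarm = True.
  then (NOT alarm OR cache OR safe) forces cache = True.
  then (NOT alarm OR ready OR safe OR wind) forces wind = True.
  then (NOT cache OR NOT idle) forces idle = False.
All clauses satisfied.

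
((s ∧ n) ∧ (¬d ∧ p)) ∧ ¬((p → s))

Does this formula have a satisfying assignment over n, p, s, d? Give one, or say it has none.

UNSATISFIABLE

Case s = True: the conjunct ¬((p → s)) becomes ¬((p → True)) = False.
Case s = False: the conjunct s is False.
Both cases fail — unsatisfiable.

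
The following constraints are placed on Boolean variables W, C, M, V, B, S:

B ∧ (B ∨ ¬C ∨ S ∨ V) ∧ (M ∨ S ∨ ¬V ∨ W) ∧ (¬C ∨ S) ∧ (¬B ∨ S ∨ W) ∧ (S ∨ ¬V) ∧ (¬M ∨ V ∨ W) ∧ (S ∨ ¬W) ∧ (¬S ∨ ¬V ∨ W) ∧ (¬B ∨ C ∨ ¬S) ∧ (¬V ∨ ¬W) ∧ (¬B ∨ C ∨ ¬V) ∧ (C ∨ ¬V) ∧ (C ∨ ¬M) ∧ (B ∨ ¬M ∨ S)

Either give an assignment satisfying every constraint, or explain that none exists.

W = True, C = True, M = True, V = False, B = True, S = True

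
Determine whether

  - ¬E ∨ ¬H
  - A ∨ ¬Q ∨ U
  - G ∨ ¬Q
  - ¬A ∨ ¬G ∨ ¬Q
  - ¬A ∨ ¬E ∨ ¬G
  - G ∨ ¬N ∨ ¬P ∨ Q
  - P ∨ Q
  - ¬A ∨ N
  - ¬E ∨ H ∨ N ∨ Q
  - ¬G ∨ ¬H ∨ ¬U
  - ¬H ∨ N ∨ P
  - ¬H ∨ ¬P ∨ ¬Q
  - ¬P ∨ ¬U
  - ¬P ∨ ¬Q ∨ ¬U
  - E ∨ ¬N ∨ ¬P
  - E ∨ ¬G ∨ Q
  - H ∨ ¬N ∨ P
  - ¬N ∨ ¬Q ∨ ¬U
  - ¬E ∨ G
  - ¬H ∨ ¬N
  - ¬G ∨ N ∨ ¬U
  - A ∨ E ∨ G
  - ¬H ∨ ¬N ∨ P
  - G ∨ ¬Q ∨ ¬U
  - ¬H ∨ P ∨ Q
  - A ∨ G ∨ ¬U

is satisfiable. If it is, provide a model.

U=F, P=T, N=T, E=T, A=F, H=F, Q=F, G=T

Set U = False.
Try P = False:
  (P ∨ Q) forces Q = True.
  (A ∨ ¬Q ∨ U) forces A = True.
  (G ∨ ¬Q) forces G = True.
  clause (¬A ∨ ¬G ∨ ¬Q) is falsified — backtrack.
So P = True.
Set N = True.
  then (E ∨ ¬N ∨ ¬P) forces E = True.
  then (¬E ∨ G) forces G = True.
  then (¬H ∨ ¬N) forces H = False.
  then (¬A ∨ ¬E ∨ ¬G) forces A = False.
  then (A ∨ ¬Q ∨ U) forces Q = False.
All clauses satisfied.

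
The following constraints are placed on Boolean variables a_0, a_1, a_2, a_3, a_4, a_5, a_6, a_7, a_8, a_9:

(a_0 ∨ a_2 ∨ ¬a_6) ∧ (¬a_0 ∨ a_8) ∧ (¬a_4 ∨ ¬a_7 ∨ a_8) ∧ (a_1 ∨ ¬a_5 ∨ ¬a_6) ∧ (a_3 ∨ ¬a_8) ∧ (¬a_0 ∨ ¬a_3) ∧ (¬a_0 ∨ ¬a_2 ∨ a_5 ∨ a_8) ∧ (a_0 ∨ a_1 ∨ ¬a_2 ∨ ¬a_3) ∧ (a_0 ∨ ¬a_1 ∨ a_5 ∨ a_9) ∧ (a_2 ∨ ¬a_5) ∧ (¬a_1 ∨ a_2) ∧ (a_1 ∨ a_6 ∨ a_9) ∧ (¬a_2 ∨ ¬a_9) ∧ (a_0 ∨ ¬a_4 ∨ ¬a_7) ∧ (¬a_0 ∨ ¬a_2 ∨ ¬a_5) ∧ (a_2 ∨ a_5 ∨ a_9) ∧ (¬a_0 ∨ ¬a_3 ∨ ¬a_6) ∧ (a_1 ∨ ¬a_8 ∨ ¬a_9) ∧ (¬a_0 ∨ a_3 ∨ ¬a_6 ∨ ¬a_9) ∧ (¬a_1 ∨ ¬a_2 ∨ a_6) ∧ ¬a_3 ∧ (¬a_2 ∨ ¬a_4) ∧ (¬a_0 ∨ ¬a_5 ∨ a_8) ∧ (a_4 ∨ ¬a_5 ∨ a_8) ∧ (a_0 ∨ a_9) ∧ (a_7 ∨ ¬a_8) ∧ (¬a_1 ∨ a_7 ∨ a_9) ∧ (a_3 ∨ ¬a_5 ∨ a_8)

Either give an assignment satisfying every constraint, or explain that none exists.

a_0 = False; a_1 = False; a_2 = False; a_3 = False; a_4 = True; a_5 = False; a_6 = False; a_7 = False; a_8 = False; a_9 = True

Unit clause (¬a_3) forces a_3 = False.
In (a_3 ∨ ¬a_8) only ¬a_8 is left, so a_8 = False.
In (a_3 ∨ ¬a_5 ∨ a_8) only ¬a_5 is left, so a_5 = False.
In (¬a_0 ∨ a_8) only ¬a_0 is left, so a_0 = False.
In (a_0 ∨ a_9) only a_9 is left, so a_9 = True.
In (¬a_2 ∨ ¬a_9) only ¬a_2 is left, so a_2 = False.
In (a_0 ∨ a_2 ∨ ¬a_6) only ¬a_6 is left, so a_6 = False.
In (¬a_1 ∨ a_2) only ¬a_1 is left, so a_1 = False.
Set a_4 = True.
  then (¬a_4 ∨ ¬a_7 ∨ a_8) forces a_7 = False.
All clauses satisfied.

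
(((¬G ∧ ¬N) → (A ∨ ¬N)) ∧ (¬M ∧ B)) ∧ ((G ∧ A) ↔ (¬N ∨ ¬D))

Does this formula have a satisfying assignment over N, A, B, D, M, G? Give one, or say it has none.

N = False; A = True; B = True; D = False; M = False; G = True

  ((¬G ∧ ¬N) → (A ∨ ¬N)) ∧ (¬M ∧ B) = True
    (¬G ∧ ¬N) → (A ∨ ¬N) = True
      ¬G ∧ ¬N = False
        ¬G = False
        ¬N = True
      A ∨ ¬N = True
        ¬N = True
    ¬M ∧ B = True
      ¬M = True
  (G ∧ A) ↔ (¬N ∨ ¬D) = True
    G ∧ A = True
    ¬N ∨ ¬D = True
      ¬N = True
      ¬D = True
Both conjuncts True, so the formula holds.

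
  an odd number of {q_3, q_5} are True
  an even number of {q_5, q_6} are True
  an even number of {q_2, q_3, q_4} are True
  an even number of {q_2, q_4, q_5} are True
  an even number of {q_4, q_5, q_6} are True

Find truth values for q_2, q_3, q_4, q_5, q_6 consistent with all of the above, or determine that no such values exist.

The formula is unsatisfiable.

Adding constraints 1, 3, 4 mod 2: every variable appears an even number of times on the left, so the left side is 0.
But the right sides sum to 1 (mod 2). 0 ≠ 1 — the system is inconsistent.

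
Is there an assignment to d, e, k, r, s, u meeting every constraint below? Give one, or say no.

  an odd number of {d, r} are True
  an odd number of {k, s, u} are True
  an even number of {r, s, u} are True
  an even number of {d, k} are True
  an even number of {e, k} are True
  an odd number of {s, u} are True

d: False; e: False; k: False; r: True; s: False; u: True

{d, r}: 1 true → odd ✓
{k, s, u}: 1 true → odd ✓
{r, s, u}: 2 true → even ✓
{d, k}: 0 true → even ✓
{e, k}: 0 true → even ✓
{s, u}: 1 true → odd ✓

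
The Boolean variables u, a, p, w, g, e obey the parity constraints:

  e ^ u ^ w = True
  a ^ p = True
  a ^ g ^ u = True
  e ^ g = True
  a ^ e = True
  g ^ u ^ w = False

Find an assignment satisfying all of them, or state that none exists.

u = True, a = True, p = False, w = False, g = True, e = False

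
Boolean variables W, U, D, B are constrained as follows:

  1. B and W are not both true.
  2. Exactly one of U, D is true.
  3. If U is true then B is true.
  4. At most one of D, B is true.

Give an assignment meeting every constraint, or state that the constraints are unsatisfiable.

W = False; U = False; D = True; B = False

  (1) B=F, W=F — not both ✓
  (2) {U, D}: 1 true — exactly one ✓
  (3) U=F ⇒ B: vacuous ✓
  (4) {D, B}: 1 true — at most one ✓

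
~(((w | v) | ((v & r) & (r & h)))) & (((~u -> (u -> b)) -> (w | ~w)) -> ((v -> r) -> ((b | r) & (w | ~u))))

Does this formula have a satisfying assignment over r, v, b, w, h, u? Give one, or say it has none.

r: False, v: False, b: True, w: False, h: False, u: False

  ~(((w | v) | ((v & r) & (r & h)))) = True
    (w | v) | ((v & r) & (r & h)) = False
      w | v = False
      (v & r) & (r & h) = False
        v & r = False
        r & h = False
  ((~u -> (u -> b)) -> (w | ~w)) -> ((v -> r) -> ((b | r) & (w | ~u))) = True
    (~u -> (u -> b)) -> (w | ~w) = True
      ~u -> (u -> b) = True
        ~u = True
        u -> b = True
      w | ~w = True
        ~w = True
    (v -> r) -> ((b | r) & (w | ~u)) = True
      v -> r = True
      (b | r) & (w | ~u) = True
        b | r = True
        w | ~u = True
          ~u = True
Both conjuncts True, so the formula holds.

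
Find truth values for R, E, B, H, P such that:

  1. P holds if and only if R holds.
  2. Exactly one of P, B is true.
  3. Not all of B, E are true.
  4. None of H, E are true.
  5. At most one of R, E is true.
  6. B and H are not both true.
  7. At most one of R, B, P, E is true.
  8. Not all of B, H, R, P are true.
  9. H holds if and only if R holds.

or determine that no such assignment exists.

R = False; E = False; B = True; H = False; P = False

  (1) P=F, R=F — same ✓
  (2) {P, B}: 1 true — exactly one ✓
  (3) {B, E}: 1/2 true — not all ✓
  (4) {H, E}: 0 true — none ✓
  (5) {R, E}: 0 true — at most one ✓
  (6) B=T, H=F — not both ✓
  (7) {R, B, P, E}: 1 true — at most one ✓
  (8) {B, H, R, P}: 1/4 true — not all ✓
  (9) H=F, R=F — same ✓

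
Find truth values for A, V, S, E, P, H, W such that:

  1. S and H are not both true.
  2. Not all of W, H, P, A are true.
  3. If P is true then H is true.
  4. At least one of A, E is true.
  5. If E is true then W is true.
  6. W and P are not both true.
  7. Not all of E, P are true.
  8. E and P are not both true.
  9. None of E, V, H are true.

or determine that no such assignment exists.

A=T; V=F; S=T; E=F; P=F; H=F; W=T

  (1) S=T, H=F — not both ✓
  (2) {W, H, P, A}: 2/4 true — not all ✓
  (3) P=F ⇒ H: vacuous ✓
  (4) {A, E}: 1 true — at least one ✓
  (5) E=F ⇒ W: vacuous ✓
  (6) W=T, P=F — not both ✓
  (7) {E, P}: 0/2 true — not all ✓
  (8) E=F, P=F — not both ✓
  (9) {E, V, H}: 0 true — none ✓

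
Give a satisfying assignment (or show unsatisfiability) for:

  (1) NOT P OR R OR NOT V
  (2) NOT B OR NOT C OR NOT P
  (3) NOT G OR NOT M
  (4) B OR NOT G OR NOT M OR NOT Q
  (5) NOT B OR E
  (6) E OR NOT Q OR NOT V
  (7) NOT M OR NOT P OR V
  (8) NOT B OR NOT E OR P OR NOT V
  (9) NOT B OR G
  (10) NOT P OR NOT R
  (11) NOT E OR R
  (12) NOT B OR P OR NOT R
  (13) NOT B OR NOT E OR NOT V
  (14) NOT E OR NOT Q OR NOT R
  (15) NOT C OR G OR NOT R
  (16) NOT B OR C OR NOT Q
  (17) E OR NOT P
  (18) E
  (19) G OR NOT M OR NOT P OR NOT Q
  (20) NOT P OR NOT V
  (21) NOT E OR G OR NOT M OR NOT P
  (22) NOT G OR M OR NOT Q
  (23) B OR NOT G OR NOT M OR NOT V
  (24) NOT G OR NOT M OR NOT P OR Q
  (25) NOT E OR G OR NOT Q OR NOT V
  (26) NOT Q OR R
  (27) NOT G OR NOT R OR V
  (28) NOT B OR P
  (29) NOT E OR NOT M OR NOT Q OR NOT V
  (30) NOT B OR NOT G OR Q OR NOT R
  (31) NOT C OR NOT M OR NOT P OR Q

V: True; P: False; M: False; E: True; R: True; B: False; C: True; Q: False; G: True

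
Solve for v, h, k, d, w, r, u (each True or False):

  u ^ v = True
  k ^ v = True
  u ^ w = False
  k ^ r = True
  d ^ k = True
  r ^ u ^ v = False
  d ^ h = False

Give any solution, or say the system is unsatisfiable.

v = True; h = True; k = False; d = True; w = False; r = True; u = False

u ^ v = F ^ T = True ✓
k ^ v = F ^ T = True ✓
u ^ w = F ^ F = False ✓
k ^ r = F ^ T = True ✓
d ^ k = T ^ F = True ✓
r ^ u ^ v = T ^ F ^ T = False ✓
d ^ h = T ^ T = False ✓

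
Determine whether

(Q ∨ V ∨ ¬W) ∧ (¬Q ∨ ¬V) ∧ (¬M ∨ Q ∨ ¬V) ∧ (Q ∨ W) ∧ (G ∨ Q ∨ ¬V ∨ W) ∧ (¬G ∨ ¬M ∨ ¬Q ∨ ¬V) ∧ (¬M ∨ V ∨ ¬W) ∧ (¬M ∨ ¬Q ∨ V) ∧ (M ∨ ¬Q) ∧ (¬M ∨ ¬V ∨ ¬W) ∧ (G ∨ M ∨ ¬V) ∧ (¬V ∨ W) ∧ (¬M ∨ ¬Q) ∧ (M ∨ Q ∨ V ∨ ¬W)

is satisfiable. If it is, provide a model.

Try M = True:
  (¬M ∨ ¬Q) forces Q = False.
  (¬M ∨ Q ∨ ¬V) forces V = False.
  (Q ∨ V ∨ ¬W) forces W = False.
  clause (Q ∨ W) is falsified — backtrack.
So M = False.
  then (M ∨ ¬Q) forces Q = False.
  then (Q ∨ W) forces W = True.
  then (M ∨ Q ∨ V ∨ ¬W) forces V = True.
  then (G ∨ M ∨ ¬V) forces G = True.
All clauses satisfied.

M: False, G: True, V: True, Q: False, W: True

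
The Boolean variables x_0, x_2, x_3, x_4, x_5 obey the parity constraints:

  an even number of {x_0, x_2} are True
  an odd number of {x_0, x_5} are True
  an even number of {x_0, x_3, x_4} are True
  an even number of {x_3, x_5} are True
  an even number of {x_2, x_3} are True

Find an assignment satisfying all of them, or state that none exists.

Adding constraints 1, 2, 4, 5 mod 2: every variable appears an even number of times on the left, so the left side is 0.
But the right sides sum to 1 (mod 2). 0 ≠ 1 — the system is inconsistent.

Unsatisfiable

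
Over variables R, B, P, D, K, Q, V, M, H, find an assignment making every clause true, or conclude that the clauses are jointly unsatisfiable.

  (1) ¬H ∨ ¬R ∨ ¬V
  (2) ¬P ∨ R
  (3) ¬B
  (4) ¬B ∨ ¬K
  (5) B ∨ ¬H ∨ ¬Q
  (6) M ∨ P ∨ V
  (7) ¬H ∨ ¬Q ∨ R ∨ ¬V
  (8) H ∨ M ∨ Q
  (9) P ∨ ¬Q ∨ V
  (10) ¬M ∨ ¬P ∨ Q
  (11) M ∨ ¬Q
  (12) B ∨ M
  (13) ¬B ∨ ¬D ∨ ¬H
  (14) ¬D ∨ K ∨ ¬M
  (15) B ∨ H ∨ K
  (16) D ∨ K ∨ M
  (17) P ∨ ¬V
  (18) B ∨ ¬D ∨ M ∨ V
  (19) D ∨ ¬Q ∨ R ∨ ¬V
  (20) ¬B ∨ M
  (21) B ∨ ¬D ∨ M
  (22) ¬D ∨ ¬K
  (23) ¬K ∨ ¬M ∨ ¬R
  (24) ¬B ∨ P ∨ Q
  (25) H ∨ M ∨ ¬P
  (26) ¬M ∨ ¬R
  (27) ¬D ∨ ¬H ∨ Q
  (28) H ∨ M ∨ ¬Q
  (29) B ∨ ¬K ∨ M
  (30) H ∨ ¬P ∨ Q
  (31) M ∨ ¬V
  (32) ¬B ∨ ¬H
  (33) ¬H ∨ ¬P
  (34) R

No satisfying assignment exists.

Case R = True:
  (¬B) forces B = False.
  (B ∨ M) forces M = True.
  Clause (¬M ∨ ¬R) is falsified — contradiction.
Case R = False:
  Clause (R) is falsified — contradiction.
Both cases fail, so the formula is unsatisfiable.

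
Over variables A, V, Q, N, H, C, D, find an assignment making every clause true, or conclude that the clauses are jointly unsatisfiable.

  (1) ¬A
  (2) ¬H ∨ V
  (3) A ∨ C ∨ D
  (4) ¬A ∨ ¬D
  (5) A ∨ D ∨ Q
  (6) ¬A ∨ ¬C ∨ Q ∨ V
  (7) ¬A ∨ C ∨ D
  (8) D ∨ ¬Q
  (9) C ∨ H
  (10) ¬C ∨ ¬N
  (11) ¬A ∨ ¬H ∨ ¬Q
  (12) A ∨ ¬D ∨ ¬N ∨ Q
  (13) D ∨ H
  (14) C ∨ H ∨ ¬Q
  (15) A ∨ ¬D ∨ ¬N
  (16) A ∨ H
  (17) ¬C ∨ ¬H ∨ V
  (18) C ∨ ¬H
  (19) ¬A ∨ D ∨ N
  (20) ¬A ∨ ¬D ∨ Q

A = False; V = True; Q = False; N = False; H = True; C = True; D = True

Unit clause (¬A) forces A = False.
In (A ∨ H) only H is left, so H = True.
In (C ∨ ¬H) only C is left, so C = True.
In (¬H ∨ V) only V is left, so V = True.
In (¬C ∨ ¬N) only ¬N is left, so N = False.
Set Q = False.
  then (A ∨ D ∨ Q) forces D = True.
All clauses satisfied.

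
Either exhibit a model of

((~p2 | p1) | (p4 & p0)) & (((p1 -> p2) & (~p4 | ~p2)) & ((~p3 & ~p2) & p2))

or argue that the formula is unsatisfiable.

UNSATISFIABLE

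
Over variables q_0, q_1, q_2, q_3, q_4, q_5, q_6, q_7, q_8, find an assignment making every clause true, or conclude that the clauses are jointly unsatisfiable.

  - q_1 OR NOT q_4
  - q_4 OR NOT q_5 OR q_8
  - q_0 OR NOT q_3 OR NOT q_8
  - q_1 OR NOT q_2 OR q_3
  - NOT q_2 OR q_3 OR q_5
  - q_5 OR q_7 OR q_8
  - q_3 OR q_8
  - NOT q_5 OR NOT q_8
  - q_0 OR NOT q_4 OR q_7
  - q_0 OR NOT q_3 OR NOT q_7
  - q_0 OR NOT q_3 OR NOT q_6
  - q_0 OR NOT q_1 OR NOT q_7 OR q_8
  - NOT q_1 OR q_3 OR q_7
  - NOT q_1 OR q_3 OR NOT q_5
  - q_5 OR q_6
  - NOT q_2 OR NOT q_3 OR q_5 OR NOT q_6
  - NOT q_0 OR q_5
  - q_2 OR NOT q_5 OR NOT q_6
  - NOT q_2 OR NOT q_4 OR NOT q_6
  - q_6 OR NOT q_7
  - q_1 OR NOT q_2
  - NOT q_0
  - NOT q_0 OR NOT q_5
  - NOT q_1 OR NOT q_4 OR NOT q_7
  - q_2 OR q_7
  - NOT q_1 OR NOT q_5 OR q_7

Unit clause (NOT q_0) forces q_0 = False.
Set q_1 = False.
  then (q_1 OR NOT q_4) forces q_4 = False.
  then (q_1 OR NOT q_2) forces q_2 = False.
  then (q_2 OR q_7) forces q_7 = True.
  then (q_0 OR NOT q_3 OR NOT q_7) forces q_3 = False.
  then (q_6 OR NOT q_7) forces q_6 = True.
  then (q_3 OR q_8) forces q_8 = True.
  then (NOT q_5 OR NOT q_8) forces q_5 = False.
All clauses satisfied.

q_0=F, q_1=F, q_2=F, q_3=F, q_4=F, q_5=F, q_6=T, q_7=T, q_8=T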